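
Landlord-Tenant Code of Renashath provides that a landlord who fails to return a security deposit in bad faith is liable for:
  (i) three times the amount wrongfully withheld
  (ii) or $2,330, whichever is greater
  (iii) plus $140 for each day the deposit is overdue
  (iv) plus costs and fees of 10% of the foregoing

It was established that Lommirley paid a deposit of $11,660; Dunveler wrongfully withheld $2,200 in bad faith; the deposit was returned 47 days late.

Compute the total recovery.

$14,498

Trebled: 3 × $2,200 = $6,600
Minimum $2,330: $6,600 meets the minimum, no increase.
Late-return penalty: 47 × $140 = $6,580
Damages plus late penalty: $6,600 + $6,580 = $13,180
Costs and fees: 10% of $13,180 = $1,318
Total recovery: $13,180 + $1,318 = $14,498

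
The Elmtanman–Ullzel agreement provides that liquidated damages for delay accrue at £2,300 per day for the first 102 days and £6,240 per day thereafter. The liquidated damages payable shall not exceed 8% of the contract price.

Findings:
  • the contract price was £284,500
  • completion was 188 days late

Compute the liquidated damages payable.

£22,760

First 102 days: 102 × £2,300 = £234,600
Remaining days: (188 − 102) × £6,240 = £536,640
Accrued per-day damages: £234,600 + £536,640 = £771,240
Cap: 8% of £284,500 = £22,760
Cap at £22,760: £771,240 exceeds the cap → £22,760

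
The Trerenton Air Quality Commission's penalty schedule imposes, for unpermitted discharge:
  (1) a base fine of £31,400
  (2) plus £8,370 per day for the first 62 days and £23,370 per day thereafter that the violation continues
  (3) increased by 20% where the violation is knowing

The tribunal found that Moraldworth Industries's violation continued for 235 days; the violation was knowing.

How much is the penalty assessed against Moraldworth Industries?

First 62 days: 62 × £8,370 = £518,940
Remaining days: (235 − 62) × £23,370 = £4,043,010
Per-day component: £518,940 + £4,043,010 = £4,561,950
Base plus per-day: £31,400 + £4,561,950 = £4,593,350
Enhancement: 20% of £4,593,350 = £918,670
Enhanced fine: £4,593,350 + £918,670 = £5,512,020

£5,512,020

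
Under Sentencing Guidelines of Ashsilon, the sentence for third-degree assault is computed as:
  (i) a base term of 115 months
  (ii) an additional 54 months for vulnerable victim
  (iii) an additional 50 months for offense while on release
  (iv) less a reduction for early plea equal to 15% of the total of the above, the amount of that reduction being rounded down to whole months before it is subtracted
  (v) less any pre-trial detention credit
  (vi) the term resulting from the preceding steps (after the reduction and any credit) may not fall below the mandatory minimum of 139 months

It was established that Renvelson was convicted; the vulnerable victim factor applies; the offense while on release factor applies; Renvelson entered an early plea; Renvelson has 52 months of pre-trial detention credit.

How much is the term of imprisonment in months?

Vulnerable victim enhancement: +54 months
Offense while on release enhancement: +50 months
Adjusted term: 115 months + 54 months + 50 months = 219 months
Early plea reduction: 15% of 219 months = 32 months (rounded down)
After reduction: 219 − 32 = 187 months
Less pre-trial detention credit: 187 months − 52 months = 135 months
Minimum 139 months: 135 months is below the minimum → 139 months

139 months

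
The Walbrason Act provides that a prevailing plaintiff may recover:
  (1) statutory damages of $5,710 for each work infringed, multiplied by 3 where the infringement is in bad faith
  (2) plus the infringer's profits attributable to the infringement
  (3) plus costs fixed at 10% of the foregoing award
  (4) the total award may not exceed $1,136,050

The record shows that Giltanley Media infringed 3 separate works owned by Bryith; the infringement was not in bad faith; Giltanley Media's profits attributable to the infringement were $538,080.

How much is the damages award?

Statutory damages: 3 × $5,710 = $17,130
Infringement not in bad faith: no ×3 enhancement.
Combined award: $17,130 + $538,080 = $555,210
Costs: 10% of $555,210 = $55,521
Award plus costs: $555,210 + $55,521 = $610,731
Cap at $1,136,050: $610,731 is within the cap, no reduction.

$610,731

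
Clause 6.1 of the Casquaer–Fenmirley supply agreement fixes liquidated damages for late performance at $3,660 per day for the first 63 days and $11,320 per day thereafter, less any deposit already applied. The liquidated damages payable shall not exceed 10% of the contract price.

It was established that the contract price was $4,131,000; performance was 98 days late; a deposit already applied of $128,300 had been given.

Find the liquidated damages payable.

First 63 days: 63 × $3,660 = $230,580
Remaining days: (98 − 63) × $11,320 = $396,200
Accrued per-day damages: $230,580 + $396,200 = $626,780
Less deposit already applied: $626,780 − $128,300 = $498,480
Cap: 10% of $4,131,000 = $413,100
Cap at $413,100: $498,480 exceeds the cap → $413,100

$413,100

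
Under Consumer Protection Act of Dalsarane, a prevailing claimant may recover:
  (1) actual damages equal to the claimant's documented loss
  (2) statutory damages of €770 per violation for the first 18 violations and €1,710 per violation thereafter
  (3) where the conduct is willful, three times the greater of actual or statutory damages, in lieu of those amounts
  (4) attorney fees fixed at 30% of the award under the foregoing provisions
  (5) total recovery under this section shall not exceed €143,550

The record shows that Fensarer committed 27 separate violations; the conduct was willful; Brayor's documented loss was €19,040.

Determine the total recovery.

€114,075

First 18 violations: 18 × €770 = €13,860
Remaining violations: (27 − 18) × €1,710 = €15,390
Statutory damages: €13,860 + €15,390 = €29,250
Greater of actual damages (€19,040) or statutory damages (€29,250): €29,250
Trebled: 3 × €29,250 = €87,750
Attorney fees: 30% of €87,750 = €26,325
Total before cap: €87,750 + €26,325 = €114,075
Cap at €143,550: €114,075 is within the cap, no reduction.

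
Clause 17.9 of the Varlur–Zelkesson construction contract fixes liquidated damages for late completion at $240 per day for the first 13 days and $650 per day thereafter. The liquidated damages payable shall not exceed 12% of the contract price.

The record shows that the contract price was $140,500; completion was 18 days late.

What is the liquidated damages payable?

$6,370

First 13 days: 13 × $240 = $3,120
Remaining days: (18 − 13) × $650 = $3,250
Accrued per-day damages: $3,120 + $3,250 = $6,370
Cap: 12% of $140,500 = $16,860
Cap at $16,860: $6,370 is within the cap, no reduction.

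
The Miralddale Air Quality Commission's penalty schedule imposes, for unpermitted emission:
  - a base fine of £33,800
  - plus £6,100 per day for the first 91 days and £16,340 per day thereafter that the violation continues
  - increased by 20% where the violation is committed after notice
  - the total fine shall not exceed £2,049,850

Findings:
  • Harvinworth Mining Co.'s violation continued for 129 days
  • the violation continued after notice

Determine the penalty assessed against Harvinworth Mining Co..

First 91 days: 91 × £6,100 = £555,100
Remaining days: (129 − 91) × £16,340 = £620,920
Per-day component: £555,100 + £620,920 = £1,176,020
Base plus per-day: £33,800 + £1,176,020 = £1,209,820
Enhancement: 20% of £1,209,820 = £241,964
Enhanced fine: £1,209,820 + £241,964 = £1,451,784
Cap at £2,049,850: £1,451,784 is within the cap, no reduction.

£1,451,784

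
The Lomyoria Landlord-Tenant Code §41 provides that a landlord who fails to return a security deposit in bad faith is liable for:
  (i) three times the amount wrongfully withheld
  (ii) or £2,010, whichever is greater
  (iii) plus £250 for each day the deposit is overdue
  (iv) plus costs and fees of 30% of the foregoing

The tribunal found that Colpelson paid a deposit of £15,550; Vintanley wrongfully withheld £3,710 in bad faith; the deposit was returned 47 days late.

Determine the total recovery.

Trebled: 3 × £3,710 = £11,130
Minimum £2,010: £11,130 meets the minimum, no increase.
Late-return penalty: 47 × £250 = £11,750
Damages plus late penalty: £11,130 + £11,750 = £22,880
Costs and fees: 30% of £22,880 = £6,864
Total recovery: £22,880 + £6,864 = £29,744

£29,744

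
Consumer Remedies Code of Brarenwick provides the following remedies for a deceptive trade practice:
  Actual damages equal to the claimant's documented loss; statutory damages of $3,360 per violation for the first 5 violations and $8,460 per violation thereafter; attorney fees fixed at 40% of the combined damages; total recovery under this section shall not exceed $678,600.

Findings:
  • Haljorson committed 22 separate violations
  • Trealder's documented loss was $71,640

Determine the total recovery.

First 5 violations: 5 × $3,360 = $16,800
Remaining violations: (22 − 5) × $8,460 = $143,820
Statutory damages: $16,800 + $143,820 = $160,620
Combined damages: $71,640 + $160,620 = $232,260
Attorney fees: 40% of $232,260 = $92,904
Total before cap: $232,260 + $92,904 = $325,164
Cap at $678,600: $325,164 is within the cap, no reduction.

Total recovery: $325,164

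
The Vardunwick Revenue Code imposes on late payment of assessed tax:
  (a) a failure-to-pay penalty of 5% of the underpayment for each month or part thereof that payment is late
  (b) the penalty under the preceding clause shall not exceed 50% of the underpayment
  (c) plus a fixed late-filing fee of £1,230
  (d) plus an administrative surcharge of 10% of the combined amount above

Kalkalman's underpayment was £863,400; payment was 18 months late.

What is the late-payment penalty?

Penalty: £476,223

Accrued rate: 5% × 18 = 90%, capped at 50% → 50%
Failure-to-pay penalty: 50% of £863,400 = £431,700
Penalty before surcharge: £431,700 + £1,230 = £432,930
Administrative surcharge: 10% of £432,930 = £43,293
Total penalty: £432,930 + £43,293 = £476,223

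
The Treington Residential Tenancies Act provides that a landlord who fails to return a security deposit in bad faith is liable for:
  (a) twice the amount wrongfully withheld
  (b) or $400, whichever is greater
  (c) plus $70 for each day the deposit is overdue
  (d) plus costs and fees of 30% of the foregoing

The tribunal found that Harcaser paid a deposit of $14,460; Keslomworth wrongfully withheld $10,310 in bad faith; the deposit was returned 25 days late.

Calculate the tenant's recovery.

$29,081

Doubled: 2 × $10,310 = $20,620
Minimum $400: $20,620 meets the minimum, no increase.
Late-return penalty: 25 × $70 = $1,750
Damages plus late penalty: $20,620 + $1,750 = $22,370
Costs and fees: 30% of $22,370 = $6,711
Total recovery: $22,370 + $6,711 = $29,081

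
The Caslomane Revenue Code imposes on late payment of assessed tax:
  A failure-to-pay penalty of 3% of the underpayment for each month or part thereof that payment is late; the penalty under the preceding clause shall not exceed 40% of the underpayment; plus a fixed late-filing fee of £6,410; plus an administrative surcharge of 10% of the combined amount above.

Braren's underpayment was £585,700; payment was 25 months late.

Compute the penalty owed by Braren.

£264,759

Accrued rate: 3% × 25 = 75%, capped at 40% → 40%
Failure-to-pay penalty: 40% of £585,700 = £234,280
Penalty before surcharge: £234,280 + £6,410 = £240,690
Administrative surcharge: 10% of £240,690 = £24,069
Total penalty: £240,690 + £24,069 = £264,759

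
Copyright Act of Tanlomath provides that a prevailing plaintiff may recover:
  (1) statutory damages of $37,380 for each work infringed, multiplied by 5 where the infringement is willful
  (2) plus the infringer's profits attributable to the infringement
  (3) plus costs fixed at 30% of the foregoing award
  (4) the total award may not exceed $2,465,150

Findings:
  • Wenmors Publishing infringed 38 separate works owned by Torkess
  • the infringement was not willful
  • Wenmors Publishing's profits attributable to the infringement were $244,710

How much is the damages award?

Statutory damages: 38 × $37,380 = $1,420,440
Infringement not willful: no ×5 enhancement.
Combined award: $1,420,440 + $244,710 = $1,665,150
Costs: 30% of $1,665,150 = $499,545
Award plus costs: $1,665,150 + $499,545 = $2,164,695
Cap at $2,465,150: $2,164,695 is within the cap, no reduction.

Award: $2,164,695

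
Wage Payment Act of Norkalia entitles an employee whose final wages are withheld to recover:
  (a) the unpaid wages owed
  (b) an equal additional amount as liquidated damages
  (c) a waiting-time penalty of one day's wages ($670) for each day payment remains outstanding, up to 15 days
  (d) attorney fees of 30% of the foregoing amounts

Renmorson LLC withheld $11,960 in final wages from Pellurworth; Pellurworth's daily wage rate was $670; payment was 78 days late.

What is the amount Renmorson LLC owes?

Total award: $44,161

Liquidated damages (equal amount): $11,960
Penalty days: min(78, 15) = 15
Waiting-time penalty: 15 × $670 = $10,050
Subtotal: $11,960 + $11,960 + $10,050 = $33,970
Attorney fees: 30% of $33,970 = $10,191
Total award: $33,970 + $10,191 = $44,161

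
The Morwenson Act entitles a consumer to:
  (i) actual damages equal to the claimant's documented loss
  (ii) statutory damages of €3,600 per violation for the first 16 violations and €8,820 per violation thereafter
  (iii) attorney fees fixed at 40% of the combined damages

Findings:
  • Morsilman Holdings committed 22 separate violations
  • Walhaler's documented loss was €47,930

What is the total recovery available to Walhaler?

€221,830

First 16 violations: 16 × €3,600 = €57,600
Remaining violations: (22 − 16) × €8,820 = €52,920
Statutory damages: €57,600 + €52,920 = €110,520
Combined damages: €47,930 + €110,520 = €158,450
Attorney fees: 40% of €158,450 = €63,380
Total recovery: €158,450 + €63,380 = €221,830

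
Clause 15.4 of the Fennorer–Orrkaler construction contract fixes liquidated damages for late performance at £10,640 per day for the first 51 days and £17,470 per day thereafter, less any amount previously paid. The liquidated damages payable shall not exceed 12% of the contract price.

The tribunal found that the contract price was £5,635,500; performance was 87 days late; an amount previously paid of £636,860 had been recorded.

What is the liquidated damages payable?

First 51 days: 51 × £10,640 = £542,640
Remaining days: (87 − 51) × £17,470 = £628,920
Accrued per-day damages: £542,640 + £628,920 = £1,171,560
Less amount previously paid: £1,171,560 − £636,860 = £534,700
Cap: 12% of £5,635,500 = £676,260
Cap at £676,260: £534,700 is within the cap, no reduction.

£534,700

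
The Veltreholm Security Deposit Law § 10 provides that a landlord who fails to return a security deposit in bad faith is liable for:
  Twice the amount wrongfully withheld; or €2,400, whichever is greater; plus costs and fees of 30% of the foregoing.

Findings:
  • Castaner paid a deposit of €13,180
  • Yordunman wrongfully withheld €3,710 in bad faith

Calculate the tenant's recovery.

Doubled: 2 × €3,710 = €7,420
Minimum €2,400: €7,420 meets the minimum, no increase.
Costs and fees: 30% of €7,420 = €2,226
Total recovery: €7,420 + €2,226 = €9,646

€9,646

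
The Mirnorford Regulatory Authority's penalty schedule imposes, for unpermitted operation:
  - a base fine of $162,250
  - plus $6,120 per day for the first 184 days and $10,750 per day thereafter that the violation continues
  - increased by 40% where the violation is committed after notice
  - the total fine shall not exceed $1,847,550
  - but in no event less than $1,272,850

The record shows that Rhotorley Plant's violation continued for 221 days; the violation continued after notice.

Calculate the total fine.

First 184 days: 184 × $6,120 = $1,126,080
Remaining days: (221 − 184) × $10,750 = $397,750
Per-day component: $1,126,080 + $397,750 = $1,523,830
Base plus per-day: $162,250 + $1,523,830 = $1,686,080
Enhancement: 40% of $1,686,080 = $674,432
Enhanced fine: $1,686,080 + $674,432 = $2,360,512
Cap at $1,847,550: $2,360,512 exceeds the cap → $1,847,550
Minimum $1,272,850: $1,847,550 meets the minimum, no increase.

$1,847,550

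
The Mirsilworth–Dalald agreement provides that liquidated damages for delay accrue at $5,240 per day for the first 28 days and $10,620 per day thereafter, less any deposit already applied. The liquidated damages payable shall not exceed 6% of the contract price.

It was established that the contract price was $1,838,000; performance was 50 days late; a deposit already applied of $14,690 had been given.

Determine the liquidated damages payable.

First 28 days: 28 × $5,240 = $146,720
Remaining days: (50 − 28) × $10,620 = $233,640
Accrued per-day damages: $146,720 + $233,640 = $380,360
Less deposit already applied: $380,360 − $14,690 = $365,670
Cap: 6% of $1,838,000 = $110,280
Cap at $110,280: $365,670 exceeds the cap → $110,280

$110,280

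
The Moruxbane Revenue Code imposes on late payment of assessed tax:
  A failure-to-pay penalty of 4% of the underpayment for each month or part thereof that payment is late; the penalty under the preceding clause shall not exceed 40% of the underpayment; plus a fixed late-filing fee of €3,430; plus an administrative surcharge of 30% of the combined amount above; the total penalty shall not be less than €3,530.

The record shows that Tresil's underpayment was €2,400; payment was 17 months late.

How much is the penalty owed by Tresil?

Accrued rate: 4% × 17 = 68%, capped at 40% → 40%
Failure-to-pay penalty: 40% of €2,400 = €960
Penalty before surcharge: €960 + €3,430 = €4,390
Administrative surcharge: 30% of €4,390 = €1,317
Total penalty: €4,390 + €1,317 = €5,707
Minimum €3,530: €5,707 meets the minimum, no increase.

€5,707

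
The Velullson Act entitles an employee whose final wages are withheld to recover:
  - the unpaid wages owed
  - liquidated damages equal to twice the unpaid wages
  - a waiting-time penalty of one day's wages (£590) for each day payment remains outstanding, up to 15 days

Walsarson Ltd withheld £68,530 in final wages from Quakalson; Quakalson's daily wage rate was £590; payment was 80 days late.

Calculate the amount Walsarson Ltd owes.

Doubled: 2 × £68,530 = £137,060
Penalty days: min(80, 15) = 15
Waiting-time penalty: 15 × £590 = £8,850
Total award: £68,530 + £137,060 + £8,850 = £214,440

£214,440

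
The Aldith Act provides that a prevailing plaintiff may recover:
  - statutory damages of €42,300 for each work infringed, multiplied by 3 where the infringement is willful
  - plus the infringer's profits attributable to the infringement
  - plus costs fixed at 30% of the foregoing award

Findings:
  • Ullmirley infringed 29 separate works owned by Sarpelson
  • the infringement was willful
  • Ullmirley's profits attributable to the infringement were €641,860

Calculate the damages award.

Statutory damages: 29 × €42,300 = €1,226,700
Trebled: 3 × €1,226,700 = €3,680,100
Combined award: €3,680,100 + €641,860 = €4,321,960
Costs: 30% of €4,321,960 = €1,296,588
Award plus costs: €4,321,960 + €1,296,588 = €5,618,548

€5,618,548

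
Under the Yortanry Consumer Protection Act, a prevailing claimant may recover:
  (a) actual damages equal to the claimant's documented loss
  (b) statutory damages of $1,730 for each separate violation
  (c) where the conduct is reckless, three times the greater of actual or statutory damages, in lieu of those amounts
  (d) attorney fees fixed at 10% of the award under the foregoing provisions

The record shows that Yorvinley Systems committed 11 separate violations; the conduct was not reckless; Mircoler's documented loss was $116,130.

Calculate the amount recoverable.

Statutory damages: 11 × $1,730 = $19,030
Conduct not reckless: the in-lieu enhancement does not apply.
Actual plus statutory damages: $116,130 + $19,030 = $135,160
Attorney fees: 10% of $135,160 = $13,516
Total recovery: $135,160 + $13,516 = $148,676

$148,676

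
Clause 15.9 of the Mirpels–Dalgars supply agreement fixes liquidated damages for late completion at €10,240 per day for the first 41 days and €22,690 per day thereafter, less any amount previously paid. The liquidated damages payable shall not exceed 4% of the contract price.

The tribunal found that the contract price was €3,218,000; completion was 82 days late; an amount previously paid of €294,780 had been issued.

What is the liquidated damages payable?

First 41 days: 41 × €10,240 = €419,840
Remaining days: (82 − 41) × €22,690 = €930,290
Accrued per-day damages: €419,840 + €930,290 = €1,350,130
Less amount previously paid: €1,350,130 − €294,780 = €1,055,350
Cap: 4% of €3,218,000 = €128,720
Cap at €128,720: €1,055,350 exceeds the cap → €128,720

€128,720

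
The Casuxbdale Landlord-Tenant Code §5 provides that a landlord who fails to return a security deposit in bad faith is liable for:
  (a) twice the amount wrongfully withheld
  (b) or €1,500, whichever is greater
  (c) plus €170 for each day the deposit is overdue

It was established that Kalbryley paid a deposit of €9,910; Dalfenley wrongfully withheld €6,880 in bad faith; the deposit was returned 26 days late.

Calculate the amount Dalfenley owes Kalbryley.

Doubled: 2 × €6,880 = €13,760
Minimum €1,500: €13,760 meets the minimum, no increase.
Late-return penalty: 26 × €170 = €4,420
Damages plus late penalty: €13,760 + €4,420 = €18,180

Recovery: €18,180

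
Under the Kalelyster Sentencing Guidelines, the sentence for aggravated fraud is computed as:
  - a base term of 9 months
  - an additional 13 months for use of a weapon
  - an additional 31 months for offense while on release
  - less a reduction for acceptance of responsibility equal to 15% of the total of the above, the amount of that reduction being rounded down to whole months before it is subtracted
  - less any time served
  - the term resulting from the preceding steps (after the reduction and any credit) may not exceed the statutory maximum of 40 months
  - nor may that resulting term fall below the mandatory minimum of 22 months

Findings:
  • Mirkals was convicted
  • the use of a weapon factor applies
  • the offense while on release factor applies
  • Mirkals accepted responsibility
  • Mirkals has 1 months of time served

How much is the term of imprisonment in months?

Use of a weapon enhancement: +13 months
Offense while on release enhancement: +31 months
Adjusted term: 9 months + 13 months + 31 months = 53 months
Acceptance of responsibility reduction: 15% of 53 months = 7 months (rounded down)
After reduction: 53 − 7 = 46 months
Less time served: 46 months − 1 months = 45 months
Cap at 40 months: 45 months exceeds the cap → 40 months
Minimum 22 months: 40 months meets the minimum, no increase.

40 months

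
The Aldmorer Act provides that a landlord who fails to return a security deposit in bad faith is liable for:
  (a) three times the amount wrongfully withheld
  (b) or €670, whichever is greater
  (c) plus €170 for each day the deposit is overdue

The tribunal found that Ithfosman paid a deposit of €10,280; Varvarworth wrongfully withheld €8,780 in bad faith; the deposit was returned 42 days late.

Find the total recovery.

Recovery: €33,480

Trebled: 3 × €8,780 = €26,340
Minimum €670: €26,340 meets the minimum, no increase.
Late-return penalty: 42 × €170 = €7,140
Damages plus late penalty: €26,340 + €7,140 = €33,480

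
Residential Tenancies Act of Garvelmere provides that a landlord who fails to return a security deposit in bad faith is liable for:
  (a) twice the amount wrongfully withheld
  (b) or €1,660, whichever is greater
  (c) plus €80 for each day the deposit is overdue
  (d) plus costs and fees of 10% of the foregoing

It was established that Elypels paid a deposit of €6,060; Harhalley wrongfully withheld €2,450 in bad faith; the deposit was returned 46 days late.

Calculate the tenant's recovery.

€9,438

Doubled: 2 × €2,450 = €4,900
Minimum €1,660: €4,900 meets the minimum, no increase.
Late-return penalty: 46 × €80 = €3,680
Damages plus late penalty: €4,900 + €3,680 = €8,580
Costs and fees: 10% of €8,580 = €858
Total recovery: €8,580 + €858 = €9,438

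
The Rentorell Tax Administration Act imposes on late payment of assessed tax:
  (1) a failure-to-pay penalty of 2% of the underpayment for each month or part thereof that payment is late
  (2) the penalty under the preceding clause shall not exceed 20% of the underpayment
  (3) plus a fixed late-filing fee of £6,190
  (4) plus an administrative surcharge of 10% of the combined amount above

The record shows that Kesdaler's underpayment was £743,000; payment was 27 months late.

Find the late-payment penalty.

£170,269

Accrued rate: 2% × 27 = 54%, capped at 20% → 20%
Failure-to-pay penalty: 20% of £743,000 = £148,600
Penalty before surcharge: £148,600 + £6,190 = £154,790
Administrative surcharge: 10% of £154,790 = £15,479
Total penalty: £154,790 + £15,479 = £170,269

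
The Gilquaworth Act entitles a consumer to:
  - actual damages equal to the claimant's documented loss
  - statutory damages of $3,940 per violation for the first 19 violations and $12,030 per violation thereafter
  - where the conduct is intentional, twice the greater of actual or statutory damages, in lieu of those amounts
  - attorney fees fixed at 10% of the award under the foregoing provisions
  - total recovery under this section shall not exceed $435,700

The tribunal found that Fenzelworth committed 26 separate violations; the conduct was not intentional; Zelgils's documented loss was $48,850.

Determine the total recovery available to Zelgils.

First 19 violations: 19 × $3,940 = $74,860
Remaining violations: (26 − 19) × $12,030 = $84,210
Statutory damages: $74,860 + $84,210 = $159,070
Conduct not intentional: the in-lieu enhancement does not apply.
Actual plus statutory damages: $48,850 + $159,070 = $207,920
Attorney fees: 10% of $207,920 = $20,792
Total before cap: $207,920 + $20,792 = $228,712
Cap at $435,700: $228,712 is within the cap, no reduction.

$228,712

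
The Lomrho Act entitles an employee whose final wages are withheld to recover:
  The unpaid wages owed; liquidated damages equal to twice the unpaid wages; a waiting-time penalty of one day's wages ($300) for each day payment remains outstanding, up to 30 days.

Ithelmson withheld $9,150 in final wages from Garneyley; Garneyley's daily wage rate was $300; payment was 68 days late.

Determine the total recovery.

Total award: $36,450

Doubled: 2 × $9,150 = $18,300
Penalty days: min(68, 30) = 30
Waiting-time penalty: 30 × $300 = $9,000
Total award: $9,150 + $18,300 + $9,000 = $36,450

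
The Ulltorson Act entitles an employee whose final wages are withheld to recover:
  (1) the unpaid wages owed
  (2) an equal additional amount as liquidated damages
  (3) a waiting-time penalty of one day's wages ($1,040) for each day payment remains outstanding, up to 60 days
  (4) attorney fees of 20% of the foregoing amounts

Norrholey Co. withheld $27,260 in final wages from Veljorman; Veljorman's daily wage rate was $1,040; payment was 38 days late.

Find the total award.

Total award: $112,848

Liquidated damages (equal amount): $27,260
Penalty days: min(38, 60) = 38
Waiting-time penalty: 38 × $1,040 = $39,520
Subtotal: $27,260 + $27,260 + $39,520 = $94,040
Attorney fees: 20% of $94,040 = $18,808
Total award: $94,040 + $18,808 = $112,848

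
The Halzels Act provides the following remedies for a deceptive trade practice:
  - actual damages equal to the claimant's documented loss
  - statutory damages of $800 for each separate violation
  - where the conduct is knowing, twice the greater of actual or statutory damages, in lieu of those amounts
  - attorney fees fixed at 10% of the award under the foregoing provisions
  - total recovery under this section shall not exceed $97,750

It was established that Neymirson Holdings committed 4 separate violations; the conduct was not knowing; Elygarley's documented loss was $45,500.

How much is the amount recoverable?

Total recovery: $53,570

Statutory damages: 4 × $800 = $3,200
Conduct not knowing: the in-lieu enhancement does not apply.
Actual plus statutory damages: $45,500 + $3,200 = $48,700
Attorney fees: 10% of $48,700 = $4,870
Total before cap: $48,700 + $4,870 = $53,570
Cap at $97,750: $53,570 is within the cap, no reduction.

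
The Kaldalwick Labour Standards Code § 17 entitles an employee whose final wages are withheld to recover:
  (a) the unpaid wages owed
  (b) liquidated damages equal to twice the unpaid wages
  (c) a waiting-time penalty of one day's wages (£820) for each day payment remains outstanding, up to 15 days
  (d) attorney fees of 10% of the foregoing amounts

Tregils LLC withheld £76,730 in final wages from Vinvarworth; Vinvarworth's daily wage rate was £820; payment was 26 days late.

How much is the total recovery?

£266,739

Doubled: 2 × £76,730 = £153,460
Penalty days: min(26, 15) = 15
Waiting-time penalty: 15 × £820 = £12,300
Subtotal: £76,730 + £153,460 + £12,300 = £242,490
Attorney fees: 10% of £242,490 = £24,249
Total award: £242,490 + £24,249 = £266,739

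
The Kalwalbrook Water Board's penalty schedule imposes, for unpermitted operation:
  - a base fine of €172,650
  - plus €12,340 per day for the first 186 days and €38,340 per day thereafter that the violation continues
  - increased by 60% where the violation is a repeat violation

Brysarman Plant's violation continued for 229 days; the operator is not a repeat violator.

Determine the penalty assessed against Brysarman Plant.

Civil penalty: €4,116,510

First 186 days: 186 × €12,340 = €2,295,240
Remaining days: (229 − 186) × €38,340 = €1,648,620
Per-day component: €2,295,240 + €1,648,620 = €3,943,860
Base plus per-day: €172,650 + €3,943,860 = €4,116,510
The operator is not a repeat violator: no 60% increase.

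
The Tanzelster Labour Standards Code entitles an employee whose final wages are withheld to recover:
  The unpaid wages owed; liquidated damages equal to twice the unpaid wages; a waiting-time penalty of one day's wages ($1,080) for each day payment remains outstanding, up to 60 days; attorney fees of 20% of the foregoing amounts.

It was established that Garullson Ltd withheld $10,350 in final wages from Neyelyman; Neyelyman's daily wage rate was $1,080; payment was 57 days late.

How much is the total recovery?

Doubled: 2 × $10,350 = $20,700
Penalty days: min(57, 60) = 57
Waiting-time penalty: 57 × $1,080 = $61,560
Subtotal: $10,350 + $20,700 + $61,560 = $92,610
Attorney fees: 20% of $92,610 = $18,522
Total award: $92,610 + $18,522 = $111,132

$111,132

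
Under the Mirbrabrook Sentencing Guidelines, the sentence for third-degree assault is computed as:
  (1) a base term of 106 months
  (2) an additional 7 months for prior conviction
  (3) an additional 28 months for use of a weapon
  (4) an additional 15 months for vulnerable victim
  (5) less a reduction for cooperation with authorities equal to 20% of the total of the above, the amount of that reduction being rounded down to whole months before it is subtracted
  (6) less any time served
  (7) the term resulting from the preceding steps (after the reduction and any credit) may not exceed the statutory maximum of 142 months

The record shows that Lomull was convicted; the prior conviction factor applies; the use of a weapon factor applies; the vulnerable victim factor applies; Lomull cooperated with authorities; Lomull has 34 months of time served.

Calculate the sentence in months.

91 months

Prior conviction enhancement: +7 months
Use of a weapon enhancement: +28 months
Vulnerable victim enhancement: +15 months
Adjusted term: 106 months + 7 months + 28 months + 15 months = 156 months
Cooperation with authorities reduction: 20% of 156 months = 31 months (rounded down)
After reduction: 156 − 31 = 125 months
Less time served: 125 months − 34 months = 91 months
Cap at 142 months: 91 months is within the cap, no reduction.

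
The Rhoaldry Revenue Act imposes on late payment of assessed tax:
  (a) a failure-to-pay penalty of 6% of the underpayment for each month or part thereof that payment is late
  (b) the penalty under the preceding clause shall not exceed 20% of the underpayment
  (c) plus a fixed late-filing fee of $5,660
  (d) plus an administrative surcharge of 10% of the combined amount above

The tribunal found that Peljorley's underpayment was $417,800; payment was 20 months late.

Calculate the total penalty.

Accrued rate: 6% × 20 = 120%, capped at 20% → 20%
Failure-to-pay penalty: 20% of $417,800 = $83,560
Penalty before surcharge: $83,560 + $5,660 = $89,220
Administrative surcharge: 10% of $89,220 = $8,922
Total penalty: $89,220 + $8,922 = $98,142

$98,142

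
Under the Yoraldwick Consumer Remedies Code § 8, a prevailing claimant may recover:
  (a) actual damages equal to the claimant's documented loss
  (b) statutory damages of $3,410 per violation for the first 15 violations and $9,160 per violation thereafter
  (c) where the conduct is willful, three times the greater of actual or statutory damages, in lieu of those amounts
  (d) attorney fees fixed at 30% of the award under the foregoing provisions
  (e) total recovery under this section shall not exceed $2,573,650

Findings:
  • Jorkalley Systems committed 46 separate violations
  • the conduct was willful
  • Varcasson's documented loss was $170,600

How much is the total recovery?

$1,306,929

First 15 violations: 15 × $3,410 = $51,150
Remaining violations: (46 − 15) × $9,160 = $283,960
Statutory damages: $51,150 + $283,960 = $335,110
Greater of actual damages ($170,600) or statutory damages ($335,110): $335,110
Trebled: 3 × $335,110 = $1,005,330
Attorney fees: 30% of $1,005,330 = $301,599
Total before cap: $1,005,330 + $301,599 = $1,306,929
Cap at $2,573,650: $1,306,929 is within the cap, no reduction.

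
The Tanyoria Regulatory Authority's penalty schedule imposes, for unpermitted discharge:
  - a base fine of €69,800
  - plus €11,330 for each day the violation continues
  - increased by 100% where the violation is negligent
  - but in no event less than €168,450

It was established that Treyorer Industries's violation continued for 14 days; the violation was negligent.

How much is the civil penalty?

Per-day component: 14 × €11,330 = €158,620
Base plus per-day: €69,800 + €158,620 = €228,420
Enhancement: 100% of €228,420 = €228,420
Enhanced fine: €228,420 + €228,420 = €456,840
Minimum €168,450: €456,840 meets the minimum, no increase.

€456,840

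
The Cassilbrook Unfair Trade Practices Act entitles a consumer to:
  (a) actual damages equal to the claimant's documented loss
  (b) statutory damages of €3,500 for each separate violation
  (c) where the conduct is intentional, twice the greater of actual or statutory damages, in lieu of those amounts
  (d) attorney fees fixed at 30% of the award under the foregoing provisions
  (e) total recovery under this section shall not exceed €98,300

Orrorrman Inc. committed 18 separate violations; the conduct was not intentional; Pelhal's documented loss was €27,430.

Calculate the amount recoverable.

Statutory damages: 18 × €3,500 = €63,000
Conduct not intentional: the in-lieu enhancement does not apply.
Actual plus statutory damages: €27,430 + €63,000 = €90,430
Attorney fees: 30% of €90,430 = €27,129
Total before cap: €90,430 + €27,129 = €117,559
Cap at €98,300: €117,559 exceeds the cap → €98,300

€98,300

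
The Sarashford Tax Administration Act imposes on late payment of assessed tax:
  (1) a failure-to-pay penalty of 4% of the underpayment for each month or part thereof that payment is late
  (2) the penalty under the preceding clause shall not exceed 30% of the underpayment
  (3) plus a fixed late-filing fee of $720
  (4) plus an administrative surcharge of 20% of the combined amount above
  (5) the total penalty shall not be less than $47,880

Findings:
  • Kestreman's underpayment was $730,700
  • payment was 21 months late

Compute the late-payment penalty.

Accrued rate: 4% × 21 = 84%, capped at 30% → 30%
Failure-to-pay penalty: 30% of $730,700 = $219,210
Penalty before surcharge: $219,210 + $720 = $219,930
Administrative surcharge: 20% of $219,930 = $43,986
Total penalty: $219,930 + $43,986 = $263,916
Minimum $47,880: $263,916 meets the minimum, no increase.

Penalty: $263,916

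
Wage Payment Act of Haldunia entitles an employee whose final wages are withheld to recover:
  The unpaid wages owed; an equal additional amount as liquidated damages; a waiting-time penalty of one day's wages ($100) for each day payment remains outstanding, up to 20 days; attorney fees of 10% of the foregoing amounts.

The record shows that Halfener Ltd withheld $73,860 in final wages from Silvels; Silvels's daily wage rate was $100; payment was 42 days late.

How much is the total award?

$164,692

Liquidated damages (equal amount): $73,860
Penalty days: min(42, 20) = 20
Waiting-time penalty: 20 × $100 = $2,000
Subtotal: $73,860 + $73,860 + $2,000 = $149,720
Attorney fees: 10% of $149,720 = $14,972
Total award: $149,720 + $14,972 = $164,692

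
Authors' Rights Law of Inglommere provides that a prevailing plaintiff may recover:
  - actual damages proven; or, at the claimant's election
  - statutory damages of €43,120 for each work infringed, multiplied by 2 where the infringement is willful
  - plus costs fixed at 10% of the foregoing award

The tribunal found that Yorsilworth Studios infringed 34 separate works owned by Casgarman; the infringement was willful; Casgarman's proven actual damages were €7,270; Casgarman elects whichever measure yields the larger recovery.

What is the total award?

Award: €3,225,376

Statutory damages: 34 × €43,120 = €1,466,080
Doubled: 2 × €1,466,080 = €2,932,160
Greater of actual damages (€7,270) or enhanced statutory damages (€2,932,160): €2,932,160
Costs: 10% of €2,932,160 = €293,216
Award plus costs: €2,932,160 + €293,216 = €3,225,376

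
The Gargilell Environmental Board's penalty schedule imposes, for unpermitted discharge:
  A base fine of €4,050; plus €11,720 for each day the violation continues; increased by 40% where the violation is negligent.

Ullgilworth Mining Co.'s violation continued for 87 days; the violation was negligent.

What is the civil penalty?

Per-day component: 87 × €11,720 = €1,019,640
Base plus per-day: €4,050 + €1,019,640 = €1,023,690
Enhancement: 40% of €1,023,690 = €409,476
Enhanced fine: €1,023,690 + €409,476 = €1,433,166

€1,433,166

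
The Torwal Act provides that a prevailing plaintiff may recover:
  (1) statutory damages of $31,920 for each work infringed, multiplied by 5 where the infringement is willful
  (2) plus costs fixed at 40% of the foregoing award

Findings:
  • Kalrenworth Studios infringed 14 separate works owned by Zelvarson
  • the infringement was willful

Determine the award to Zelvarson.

Statutory damages: 14 × $31,920 = $446,880
Multiplied by 5: 5 × $446,880 = $2,234,400
Costs: 40% of $2,234,400 = $893,760
Award plus costs: $2,234,400 + $893,760 = $3,128,160

$3,128,160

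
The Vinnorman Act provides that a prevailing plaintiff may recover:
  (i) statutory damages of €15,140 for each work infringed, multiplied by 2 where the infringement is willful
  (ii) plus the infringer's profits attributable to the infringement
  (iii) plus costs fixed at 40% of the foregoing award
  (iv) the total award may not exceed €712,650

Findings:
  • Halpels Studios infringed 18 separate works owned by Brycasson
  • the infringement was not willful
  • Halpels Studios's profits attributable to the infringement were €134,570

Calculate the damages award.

Statutory damages: 18 × €15,140 = €272,520
Infringement not willful: no ×2 enhancement.
Combined award: €272,520 + €134,570 = €407,090
Costs: 40% of €407,090 = €162,836
Award plus costs: €407,090 + €162,836 = €569,926
Cap at €712,650: €569,926 is within the cap, no reduction.

€569,926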